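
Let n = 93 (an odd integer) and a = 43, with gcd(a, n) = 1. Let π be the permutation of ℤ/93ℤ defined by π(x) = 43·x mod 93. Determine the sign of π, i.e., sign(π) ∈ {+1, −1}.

Trace 91: π^k(91) = [91, 7, 22, 16, 37, 10, 58] for k=0..6.
The orbit structure of x ↦ 43x mod 93: 6 orbits of sizes [30, 30, 30, 1, 1, 1].
With 6 cycles on 93 points, sign = (−1)^{93−6} = -1.
The Jacobi symbol (43|93) = -1 (Zolotarev) agrees.

-1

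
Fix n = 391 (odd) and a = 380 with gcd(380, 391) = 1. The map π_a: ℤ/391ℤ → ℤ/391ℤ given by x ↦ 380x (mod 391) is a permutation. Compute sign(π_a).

-1

Trace 225: π^k(225) = [225, 262, 246, 31, 50, 232, 185] for k=0..6.
Cycle type of π: 176×2 + 16 + 11×2 + 1; total 6 cycles.
Σ(ℓ_i−1) = 391−6 = 385; sign = (−1)^385 = -1.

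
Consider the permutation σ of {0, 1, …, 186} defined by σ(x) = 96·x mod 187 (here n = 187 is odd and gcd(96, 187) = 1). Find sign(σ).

+1

Start at x=79: 79 → 104 → 73 → 89 → 129 → 42 → 105 → … (one orbit).
5 cycles of lengths [80, 80, 16, 10, 1].
n − c = 187 − 5 = 182; sign = (−1)^182 = +1.
Zolotarev: (96|187) = +1, matching the cycle-count sign.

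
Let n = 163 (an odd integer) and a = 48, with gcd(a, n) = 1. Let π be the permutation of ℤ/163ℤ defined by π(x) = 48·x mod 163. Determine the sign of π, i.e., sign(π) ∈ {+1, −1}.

Start at x=8: 8 → 58 → 13 → 135 → 123 → 36 → 98 → … (one orbit).
Cycle lengths of π_48 on ℤ/163ℤ: [54, 54, 54, 1]; 4 cycles in total.
n − c = 163 − 4 = 159; sign = (−1)^159 = -1.

-1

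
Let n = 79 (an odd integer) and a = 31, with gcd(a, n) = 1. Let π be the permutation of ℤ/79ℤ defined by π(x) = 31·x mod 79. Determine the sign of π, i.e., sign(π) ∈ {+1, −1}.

Trace 40: π^k(40) = [40, 55, 46, 4, 45, 52, 32] for k=0..6.
Cycle type of π: 39×2 + 1; total 3 cycles.
sign(π) = (−1)^{n − #cycles} = (−1)^{79−3} = (−1)^76 = +1.
The Jacobi symbol (31|79) = +1 (Zolotarev) agrees.

+1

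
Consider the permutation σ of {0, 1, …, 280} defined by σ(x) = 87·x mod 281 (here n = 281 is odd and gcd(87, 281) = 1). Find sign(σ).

-1

Trace 265: π^k(265) = [265, 13, 7, 47, 155, 278, 20] for k=0..6.
The orbit structure of x ↦ 87x mod 281: 2 orbits of sizes [280, 1].
2 cycles on 281: each ℓ→(−1)^(ℓ−1), product (−1)^279 = -1.
Check: (87/281) = -1 by Zolotarev.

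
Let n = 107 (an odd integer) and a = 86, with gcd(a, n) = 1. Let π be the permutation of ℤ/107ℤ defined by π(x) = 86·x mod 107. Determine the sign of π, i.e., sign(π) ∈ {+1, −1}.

+1

Orbit of 75 under x↦86x: [75, 30, 12, 69, 49, 41, 102]… (length divides ord_107(86)).
π_86 has 3 disjoint cycles with lengths [53, 53, 1] on {0,…,106}.
107 − 3 = 104 transpositions; sign(π) = (−1)^104 = +1.
(86|107)_J = +1 (Zolotarev's lemma cross-check).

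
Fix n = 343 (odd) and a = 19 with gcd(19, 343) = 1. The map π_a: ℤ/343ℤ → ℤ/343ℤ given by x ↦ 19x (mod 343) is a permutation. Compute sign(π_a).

Start at x=325: 325 → 1 → 19 → 18 → 342 → 324 → 325 (one orbit).
Cycle lengths of π_19 on ℤ/343ℤ: [6, 6, 6, 6, 6, 6, 6, 6, 6, 6, 6, 6, 6, 6, 6, 6, 6, 6, 6, 6, 6, 6, 6, 6, 6, 6, 6, 6, 6, 6, 6, 6, 6, 6, 6, 6, 6, 6, 6, 6, 6, 6, 6, 6, 6, 6, 6, 6, 6, 6, 6, 6, 6, 6, 6, 6, 6, 1]; 58 cycles in total.
343 − 58 = 285 transpositions; sign(π) = (−1)^285 = -1.
The Jacobi symbol (19|343) = -1 (Zolotarev) agrees.

-1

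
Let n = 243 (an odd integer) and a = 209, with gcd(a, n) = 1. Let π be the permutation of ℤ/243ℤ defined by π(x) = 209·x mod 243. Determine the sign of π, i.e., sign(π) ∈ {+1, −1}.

-1

Trace 77: π^k(77) = [77, 55, 74, 157, 8, 214, 14] for k=0..6.
Decompose π into cycles: lengths [162, 54, 18, 6, 2, 1] (6 cycles, including the fixed point 0).
Σ(ℓ_i−1) = 243−6 = 237; sign = (−1)^237 = -1.
(209|243)_J = -1 (Zolotarev's lemma cross-check).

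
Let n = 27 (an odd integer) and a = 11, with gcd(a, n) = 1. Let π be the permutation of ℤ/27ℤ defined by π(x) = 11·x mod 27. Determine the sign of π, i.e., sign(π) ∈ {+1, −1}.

Trace 5: π^k(5) = [5, 1, 11, 13, 8, 7, 23] for k=0..6.
π_11 has 4 disjoint cycles with lengths [18, 6, 2, 1] on {0,…,26}.
4 cycles on 27: each ℓ→(−1)^(ℓ−1), product (−1)^23 = -1.

-1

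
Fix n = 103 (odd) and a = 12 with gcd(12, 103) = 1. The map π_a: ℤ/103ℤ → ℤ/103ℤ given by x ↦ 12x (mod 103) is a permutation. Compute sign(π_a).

-1

Trace 22: π^k(22) = [22, 58, 78, 9, 5, 60, 102] for k=0..6.
The orbit structure of x ↦ 12x mod 103: 2 orbits of sizes [102, 1].
Σ(ℓ_i−1) = 103−2 = 101; sign = (−1)^101 = -1.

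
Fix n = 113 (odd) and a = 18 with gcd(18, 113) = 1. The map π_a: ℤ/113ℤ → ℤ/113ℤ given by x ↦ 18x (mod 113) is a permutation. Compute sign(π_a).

+1

Orbit of 95 under x↦18x: [95, 15, 44, 1, 18, 98, 69]… (length divides ord_113(18)).
15 cycles of lengths [8, 8, 8, 8, 8, 8, 8, 8, 8, 8, 8, 8, 8, 8, 1].
With 15 cycles on 113 points, sign = (−1)^{113−15} = +1.
Zolotarev: (18|113) = +1, matching the cycle-count sign.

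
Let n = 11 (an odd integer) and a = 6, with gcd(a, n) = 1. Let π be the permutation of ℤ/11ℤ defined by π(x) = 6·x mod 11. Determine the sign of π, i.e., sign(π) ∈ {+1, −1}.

-1

Trace 10: π^k(10) = [10, 5, 8, 4, 2, 1, 6] for k=0..6.
Decompose π into cycles: lengths [10, 1] (2 cycles, including the fixed point 0).
2 cycles on 11: each ℓ→(−1)^(ℓ−1), product (−1)^9 = -1.
Via Zolotarev, sign(π_{6}) = (6|11) = -1.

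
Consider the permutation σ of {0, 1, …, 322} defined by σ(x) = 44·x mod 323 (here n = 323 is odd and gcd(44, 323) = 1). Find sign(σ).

Orbit of 253 under x↦44x: [253, 150, 140, 23, 43, 277, 237]… (length divides ord_323(44)).
6 cycles of lengths [144, 144, 16, 9, 9, 1].
n − c = 323 − 6 = 317; sign = (−1)^317 = -1.
Via Zolotarev, sign(π_{44}) = (44|323) = -1.

-1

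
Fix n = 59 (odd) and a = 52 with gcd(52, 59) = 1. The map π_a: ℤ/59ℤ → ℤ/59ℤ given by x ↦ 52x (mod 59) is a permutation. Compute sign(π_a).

-1

Trace 27: π^k(27) = [27, 47, 25, 2, 45, 39, 22] for k=0..6.
2 cycles of lengths [58, 1].
n − c = 59 − 2 = 57; sign = (−1)^57 = -1.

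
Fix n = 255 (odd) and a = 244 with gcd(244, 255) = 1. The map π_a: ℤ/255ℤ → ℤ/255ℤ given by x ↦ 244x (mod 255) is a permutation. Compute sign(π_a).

Orbit of 196 under x↦244x: [196, 139, 1, 244, 121, 199, 106]… (length divides ord_255(244)).
Cycle lengths of π_244 on ℤ/255ℤ: [16, 16, 16, 16, 16, 16, 16, 16, 16, 16, 16, 16, 16, 16, 16, 2, 2, 2, 2, 2, 2, 1, 1, 1]; 24 cycles in total.
With 24 cycles on 255 points, sign = (−1)^{255−24} = -1.
The Jacobi symbol (244|255) = -1 (Zolotarev) agrees.

-1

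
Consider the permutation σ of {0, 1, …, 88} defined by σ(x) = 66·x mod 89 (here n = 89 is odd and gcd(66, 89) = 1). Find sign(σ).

-1

Start at x=10: 10 → 37 → 39 → 82 → 72 → 35 → 85 → … (one orbit).
Cycle lengths of π_66 on ℤ/89ℤ: [88, 1]; 2 cycles in total.
sign(π) = (−1)^{n − #cycles} = (−1)^{89−2} = (−1)^87 = -1.
(66|89)_J = -1 (Zolotarev's lemma cross-check).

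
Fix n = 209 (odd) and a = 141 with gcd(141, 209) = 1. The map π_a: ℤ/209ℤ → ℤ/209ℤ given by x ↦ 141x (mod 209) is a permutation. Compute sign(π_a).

-1

Orbit of 69 under x↦141x: [69, 115, 122, 64, 37, 201, 126]… (length divides ord_209(141)).
The orbit structure of x ↦ 141x mod 209: 12 orbits of sizes [30, 30, 30, 30, 30, 30, 6, 6, 6, 5, 5, 1].
Σ(ℓ_i−1) = 209−12 = 197; sign = (−1)^197 = -1.
The Jacobi symbol (141|209) = -1 (Zolotarev) agrees.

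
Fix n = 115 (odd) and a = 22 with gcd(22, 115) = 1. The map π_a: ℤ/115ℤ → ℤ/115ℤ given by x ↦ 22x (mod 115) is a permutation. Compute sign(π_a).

Orbit of 68 under x↦22x: [68, 1, 22, 24]… (length divides ord_115(22)).
Cycle type of π: 4×23 + 2×11 + 1; total 35 cycles.
Σ(ℓ_i−1) = 115−35 = 80; sign = (−1)^80 = +1.

+1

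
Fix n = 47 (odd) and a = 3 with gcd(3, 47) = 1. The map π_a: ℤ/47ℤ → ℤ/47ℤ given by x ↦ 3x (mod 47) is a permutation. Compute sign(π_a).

Trace 6: π^k(6) = [6, 18, 7, 21, 16, 1, 3] for k=0..6.
Cycle type of π: 23×2 + 1; total 3 cycles.
sign(π) = (−1)^{n − #cycles} = (−1)^{47−3} = (−1)^44 = +1.

+1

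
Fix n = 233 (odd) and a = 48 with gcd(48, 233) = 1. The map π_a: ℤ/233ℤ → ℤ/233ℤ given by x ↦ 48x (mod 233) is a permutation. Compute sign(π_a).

Trace 139: π^k(139) = [139, 148, 114, 113, 65, 91, 174] for k=0..6.
Decompose π into cycles: lengths [232, 1] (2 cycles, including the fixed point 0).
233 − 2 = 231 transpositions; sign(π) = (−1)^231 = -1.
Zolotarev: (48|233) = -1, matching the cycle-count sign.

-1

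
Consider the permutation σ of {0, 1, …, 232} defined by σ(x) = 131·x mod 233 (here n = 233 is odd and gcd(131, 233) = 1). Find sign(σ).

Orbit of 231 under x↦131x: [231, 204, 162, 19, 159, 92, 169]… (length divides ord_233(131)).
Cycle type of π: 58×4 + 1; total 5 cycles.
5 cycles on 233: each ℓ→(−1)^(ℓ−1), product (−1)^228 = +1.
(131|233)_J = +1 (Zolotarev's lemma cross-check).

+1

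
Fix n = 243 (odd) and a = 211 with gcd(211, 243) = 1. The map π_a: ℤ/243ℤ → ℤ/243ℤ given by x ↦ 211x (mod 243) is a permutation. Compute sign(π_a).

Orbit of 163 under x↦211x: [163, 130, 214, 199, 193, 142, 73]… (length divides ord_243(211)).
The orbit structure of x ↦ 211x mod 243: 11 orbits of sizes [81, 81, 27, 27, 9, 9, 3, 3, 1, 1, 1].
n − c = 243 − 11 = 232; sign = (−1)^232 = +1.
Check: (211/243) = +1 by Zolotarev.

+1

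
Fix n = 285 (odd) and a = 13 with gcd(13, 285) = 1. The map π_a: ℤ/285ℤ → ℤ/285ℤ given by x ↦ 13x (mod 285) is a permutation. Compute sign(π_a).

Trace 169: π^k(169) = [169, 202, 61, 223, 49, 67, 16] for k=0..6.
π_13 has 15 disjoint cycles with lengths [36, 36, 36, 36, 36, 36, 18, 18, 18, 4, 4, 4, 1, 1, 1] on {0,…,284}.
sign(π) = (−1)^{n − #cycles} = (−1)^{285−15} = (−1)^270 = +1.
Via Zolotarev, sign(π_{13}) = (13|285) = +1.

+1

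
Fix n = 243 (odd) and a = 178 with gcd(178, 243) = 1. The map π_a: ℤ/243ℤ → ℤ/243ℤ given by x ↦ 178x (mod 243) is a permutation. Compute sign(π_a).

+1

Trace 109: π^k(109) = [109, 205, 40, 73, 115, 58, 118] for k=0..6.
The orbit structure of x ↦ 178x mod 243: 11 orbits of sizes [81, 81, 27, 27, 9, 9, 3, 3, 1, 1, 1].
sign(π) = (−1)^{n − #cycles} = (−1)^{243−11} = (−1)^232 = +1.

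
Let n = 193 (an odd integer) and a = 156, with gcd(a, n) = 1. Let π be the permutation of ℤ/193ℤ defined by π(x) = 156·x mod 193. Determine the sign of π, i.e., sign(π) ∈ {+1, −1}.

Start at x=143: 143 → 113 → 65 → 104 → 12 → 135 → 23 → … (one orbit).
π_156 has 2 disjoint cycles with lengths [192, 1] on {0,…,192}.
193 − 2 = 191 transpositions; sign(π) = (−1)^191 = -1.
Zolotarev: (156|193) = -1, matching the cycle-count sign.

-1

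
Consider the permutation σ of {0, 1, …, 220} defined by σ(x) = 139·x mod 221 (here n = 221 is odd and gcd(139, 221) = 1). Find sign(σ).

Orbit of 87 under x↦139x: [87, 159, 1, 139, 94, 27, 217]… (length divides ord_221(139)).
The orbit structure of x ↦ 139x mod 221: 10 orbits of sizes [48, 48, 48, 48, 16, 3, 3, 3, 3, 1].
sign(π) = (−1)^{n − #cycles} = (−1)^{221−10} = (−1)^211 = -1.

-1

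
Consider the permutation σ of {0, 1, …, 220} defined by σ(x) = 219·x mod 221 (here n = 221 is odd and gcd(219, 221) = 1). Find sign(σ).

-1

Start at x=213: 213 → 16 → 189 → 64 → 93 → 35 → 151 → … (one orbit).
Cycle type of π: 24×8 + 12 + 8×2 + 1; total 12 cycles.
n − c = 221 − 12 = 209; sign = (−1)^209 = -1.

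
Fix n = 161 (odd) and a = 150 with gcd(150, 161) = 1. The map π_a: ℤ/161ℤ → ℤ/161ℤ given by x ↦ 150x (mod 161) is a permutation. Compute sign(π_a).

-1

Orbit of 27 under x↦150x: [27, 25, 47, 127, 52, 72, 13]… (length divides ord_161(150)).
The orbit structure of x ↦ 150x mod 161: 6 orbits of sizes [66, 66, 11, 11, 6, 1].
n − c = 161 − 6 = 155; sign = (−1)^155 = -1.
Via Zolotarev, sign(π_{150}) = (150|161) = -1.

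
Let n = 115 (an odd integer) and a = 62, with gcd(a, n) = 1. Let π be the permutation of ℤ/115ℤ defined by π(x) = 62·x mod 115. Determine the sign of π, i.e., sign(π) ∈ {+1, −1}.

-1

Trace 16: π^k(16) = [16, 72, 94, 78, 6, 27, 64] for k=0..6.
Decompose π into cycles: lengths [44, 44, 11, 11, 4, 1] (6 cycles, including the fixed point 0).
6 cycles on 115: each ℓ→(−1)^(ℓ−1), product (−1)^109 = -1.
Via Zolotarev, sign(π_{62}) = (62|115) = -1.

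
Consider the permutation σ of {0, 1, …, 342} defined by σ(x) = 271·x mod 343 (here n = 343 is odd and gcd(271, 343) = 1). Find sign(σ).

Trace 13: π^k(13) = [13, 93, 164, 197, 222, 137, 83] for k=0..6.
π_271 has 4 disjoint cycles with lengths [294, 42, 6, 1] on {0,…,342}.
343 − 4 = 339 transpositions; sign(π) = (−1)^339 = -1.
Via Zolotarev, sign(π_{271}) = (271|343) = -1.

-1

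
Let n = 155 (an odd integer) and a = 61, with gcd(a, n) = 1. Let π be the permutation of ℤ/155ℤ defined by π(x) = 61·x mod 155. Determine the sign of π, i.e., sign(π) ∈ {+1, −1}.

Start at x=61: 61 → 1 → 61 (one orbit).
π_61 has 80 disjoint cycles with lengths [2, 2, 2, 2, 2, 2, 2, 2, 2, 2, 2, 2, 2, 2, 2, 2, 2, 2, 2, 2, 2, 2, 2, 2, 2, 2, 2, 2, 2, 2, 2, 2, 2, 2, 2, 2, 2, 2, 2, 2, 2, 2, 2, 2, 2, 2, 2, 2, 2, 2, 2, 2, 2, 2, 2, 2, 2, 2, 2, 2, 2, 2, 2, 2, 2, 2, 2, 2, 2, 2, 2, 2, 2, 2, 2, 1, 1, 1, 1, 1] on {0,…,154}.
n − c = 155 − 80 = 75; sign = (−1)^75 = -1.

-1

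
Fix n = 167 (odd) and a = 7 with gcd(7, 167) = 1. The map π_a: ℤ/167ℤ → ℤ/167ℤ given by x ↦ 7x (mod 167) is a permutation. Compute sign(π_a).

Orbit of 11 under x↦7x: [11, 77, 38, 99, 25, 8, 56]… (length divides ord_167(7)).
Cycle lengths of π_7 on ℤ/167ℤ: [83, 83, 1]; 3 cycles in total.
With 3 cycles on 167 points, sign = (−1)^{167−3} = +1.
(7|167)_J = +1 (Zolotarev's lemma cross-check).

+1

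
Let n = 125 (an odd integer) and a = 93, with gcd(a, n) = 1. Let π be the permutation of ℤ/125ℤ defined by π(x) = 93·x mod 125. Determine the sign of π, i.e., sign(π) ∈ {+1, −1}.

-1

Trace 32: π^k(32) = [32, 101, 18, 49, 57, 51, 118] for k=0..6.
12 cycles of lengths [20, 20, 20, 20, 20, 4, 4, 4, 4, 4, 4, 1].
sign(π) = (−1)^{n − #cycles} = (−1)^{125−12} = (−1)^113 = -1.
The Jacobi symbol (93|125) = -1 (Zolotarev) agrees.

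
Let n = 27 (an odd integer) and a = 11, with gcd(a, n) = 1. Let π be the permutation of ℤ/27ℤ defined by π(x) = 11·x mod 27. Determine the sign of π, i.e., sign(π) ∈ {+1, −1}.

-1

Trace 17: π^k(17) = [17, 25, 5, 1, 11, 13, 8] for k=0..6.
π_11 has 4 disjoint cycles with lengths [18, 6, 2, 1] on {0,…,26}.
Σ(ℓ_i−1) = 27−4 = 23; sign = (−1)^23 = -1.
Via Zolotarev, sign(π_{11}) = (11|27) = -1.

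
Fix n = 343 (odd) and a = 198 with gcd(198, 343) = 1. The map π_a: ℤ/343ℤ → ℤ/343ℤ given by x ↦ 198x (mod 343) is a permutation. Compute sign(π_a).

Trace 169: π^k(169) = [169, 191, 88, 274, 58, 165, 85] for k=0..6.
The orbit structure of x ↦ 198x mod 343: 7 orbits of sizes [147, 147, 21, 21, 3, 3, 1].
With 7 cycles on 343 points, sign = (−1)^{343−7} = +1.
Zolotarev: (198|343) = +1, matching the cycle-count sign.

+1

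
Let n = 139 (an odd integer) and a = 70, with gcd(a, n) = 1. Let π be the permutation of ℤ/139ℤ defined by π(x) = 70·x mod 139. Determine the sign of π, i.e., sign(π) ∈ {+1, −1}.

-1

Trace 111: π^k(111) = [111, 125, 132, 66, 33, 86, 43] for k=0..6.
Cycle lengths of π_70 on ℤ/139ℤ: [138, 1]; 2 cycles in total.
With 2 cycles on 139 points, sign = (−1)^{139−2} = -1.
Check: (70/139) = -1 by Zolotarev.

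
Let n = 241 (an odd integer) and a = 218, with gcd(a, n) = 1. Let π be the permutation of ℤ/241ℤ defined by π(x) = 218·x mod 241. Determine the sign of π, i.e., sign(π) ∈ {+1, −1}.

Start at x=5: 5 → 126 → 235 → 138 → 200 → 220 → 1 → … (one orbit).
Cycle lengths of π_218 on ℤ/241ℤ: [80, 80, 80, 1]; 4 cycles in total.
With 4 cycles on 241 points, sign = (−1)^{241−4} = -1.
The Jacobi symbol (218|241) = -1 (Zolotarev) agrees.

-1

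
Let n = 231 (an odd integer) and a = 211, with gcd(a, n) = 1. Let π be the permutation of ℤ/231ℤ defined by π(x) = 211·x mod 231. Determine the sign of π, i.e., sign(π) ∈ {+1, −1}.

Orbit of 1 under x↦211x: [1, 211, 169, 85, 148, 43, 64]… (length divides ord_231(211)).
42 cycles of lengths [10, 10, 10, 10, 10, 10, 10, 10, 10, 10, 10, 10, 10, 10, 10, 10, 10, 10, 10, 10, 10, 1, 1, 1, 1, 1, 1, 1, 1, 1, 1, 1, 1, 1, 1, 1, 1, 1, 1, 1, 1, 1].
n − c = 231 − 42 = 189; sign = (−1)^189 = -1.
Via Zolotarev, sign(π_{211}) = (211|231) = -1.

-1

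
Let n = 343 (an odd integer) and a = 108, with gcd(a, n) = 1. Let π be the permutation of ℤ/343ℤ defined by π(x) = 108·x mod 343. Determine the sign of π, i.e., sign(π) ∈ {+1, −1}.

-1

Start at x=271: 271 → 113 → 199 → 226 → 55 → 109 → 110 → … (one orbit).
π_108 has 4 disjoint cycles with lengths [294, 42, 6, 1] on {0,…,342}.
4 cycles on 343: each ℓ→(−1)^(ℓ−1), product (−1)^339 = -1.
The Jacobi symbol (108|343) = -1 (Zolotarev) agrees.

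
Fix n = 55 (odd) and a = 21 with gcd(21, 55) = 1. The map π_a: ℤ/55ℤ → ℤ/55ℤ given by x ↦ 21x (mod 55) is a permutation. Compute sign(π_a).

-1

Orbit of 1 under x↦21x: [1, 21]… (length divides ord_55(21)).
Cycle type of π: 2×25 + 1×5; total 30 cycles.
55 − 30 = 25 transpositions; sign(π) = (−1)^25 = -1.
Check: (21/55) = -1 by Zolotarev.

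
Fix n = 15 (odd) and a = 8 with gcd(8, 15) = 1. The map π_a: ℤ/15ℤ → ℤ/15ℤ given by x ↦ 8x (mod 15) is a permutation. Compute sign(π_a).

Orbit of 8 under x↦8x: [8, 4, 2, 1]… (length divides ord_15(8)).
Decompose π into cycles: lengths [4, 4, 4, 2, 1] (5 cycles, including the fixed point 0).
n − c = 15 − 5 = 10; sign = (−1)^10 = +1.
The Jacobi symbol (8|15) = +1 (Zolotarev) agrees.

+1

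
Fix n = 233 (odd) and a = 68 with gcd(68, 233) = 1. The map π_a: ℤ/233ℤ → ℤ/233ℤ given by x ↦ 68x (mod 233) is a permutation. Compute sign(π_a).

Orbit of 181 under x↦68x: [181, 192, 8, 78, 178, 221, 116]… (length divides ord_233(68)).
Decompose π into cycles: lengths [232, 1] (2 cycles, including the fixed point 0).
With 2 cycles on 233 points, sign = (−1)^{233−2} = -1.
The Jacobi symbol (68|233) = -1 (Zolotarev) agrees.

-1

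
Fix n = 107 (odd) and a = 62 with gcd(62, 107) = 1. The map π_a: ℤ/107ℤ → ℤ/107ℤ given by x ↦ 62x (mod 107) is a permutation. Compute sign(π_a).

Start at x=33: 33 → 13 → 57 → 3 → 79 → 83 → 10 → … (one orbit).
3 cycles of lengths [53, 53, 1].
107 − 3 = 104 transpositions; sign(π) = (−1)^104 = +1.
The Jacobi symbol (62|107) = +1 (Zolotarev) agrees.

+1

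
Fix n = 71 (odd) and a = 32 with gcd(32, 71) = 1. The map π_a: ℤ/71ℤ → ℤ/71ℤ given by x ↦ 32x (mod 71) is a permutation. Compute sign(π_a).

+1

Trace 20: π^k(20) = [20, 1, 32, 30, 37, 48, 45] for k=0..6.
Cycle type of π: 7×10 + 1; total 11 cycles.
n − c = 71 − 11 = 60; sign = (−1)^60 = +1.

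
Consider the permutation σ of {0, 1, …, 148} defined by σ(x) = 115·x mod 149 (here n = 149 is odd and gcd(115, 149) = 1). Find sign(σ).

Start at x=63: 63 → 93 → 116 → 79 → 145 → 136 → 144 → … (one orbit).
Cycle lengths of π_115 on ℤ/149ℤ: [148, 1]; 2 cycles in total.
With 2 cycles on 149 points, sign = (−1)^{149−2} = -1.
Check: (115/149) = -1 by Zolotarev.

-1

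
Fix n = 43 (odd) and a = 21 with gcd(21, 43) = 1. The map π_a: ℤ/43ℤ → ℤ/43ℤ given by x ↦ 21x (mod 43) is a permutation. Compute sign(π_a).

Orbit of 16 under x↦21x: [16, 35, 4, 41, 1, 21, 11]… (length divides ord_43(21)).
Cycle type of π: 7×6 + 1; total 7 cycles.
sign(π) = (−1)^{n − #cycles} = (−1)^{43−7} = (−1)^36 = +1.
The Jacobi symbol (21|43) = +1 (Zolotarev) agrees.

+1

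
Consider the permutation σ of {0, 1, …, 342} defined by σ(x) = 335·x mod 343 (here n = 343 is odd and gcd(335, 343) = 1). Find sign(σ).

-1

Start at x=181: 181 → 267 → 265 → 281 → 153 → 148 → 188 → … (one orbit).
10 cycles of lengths [98, 98, 98, 14, 14, 14, 2, 2, 2, 1].
10 cycles on 343: each ℓ→(−1)^(ℓ−1), product (−1)^333 = -1.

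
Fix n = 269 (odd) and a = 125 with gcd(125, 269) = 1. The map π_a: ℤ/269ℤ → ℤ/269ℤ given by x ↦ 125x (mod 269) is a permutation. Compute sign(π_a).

+1

Trace 117: π^k(117) = [117, 99, 1, 125, 23, 185, 260] for k=0..6.
π_125 has 5 disjoint cycles with lengths [67, 67, 67, 67, 1] on {0,…,268}.
sign(π) = (−1)^{n − #cycles} = (−1)^{269−5} = (−1)^264 = +1.
Check: (125/269) = +1 by Zolotarev.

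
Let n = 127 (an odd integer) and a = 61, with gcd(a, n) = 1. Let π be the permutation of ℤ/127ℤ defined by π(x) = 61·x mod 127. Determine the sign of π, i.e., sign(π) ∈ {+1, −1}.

+1

Trace 61: π^k(61) = [61, 38, 32, 47, 73, 8, 107] for k=0..6.
Cycle type of π: 21×6 + 1; total 7 cycles.
127 − 7 = 120 transpositions; sign(π) = (−1)^120 = +1.
(61|127)_J = +1 (Zolotarev's lemma cross-check).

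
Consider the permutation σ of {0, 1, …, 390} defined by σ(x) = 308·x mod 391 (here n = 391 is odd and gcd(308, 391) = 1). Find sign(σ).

Start at x=376: 376 → 72 → 280 → 220 → 117 → 64 → 162 → … (one orbit).
π_308 has 9 disjoint cycles with lengths [88, 88, 88, 88, 11, 11, 8, 8, 1] on {0,…,390}.
Σ(ℓ_i−1) = 391−9 = 382; sign = (−1)^382 = +1.

+1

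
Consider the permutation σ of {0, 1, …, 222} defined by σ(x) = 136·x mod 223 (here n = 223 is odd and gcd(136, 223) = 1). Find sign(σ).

+1

Orbit of 1 under x↦136x: [1, 136, 210, 16, 169, 15, 33]… (length divides ord_223(136)).
π_136 has 7 disjoint cycles with lengths [37, 37, 37, 37, 37, 37, 1] on {0,…,222}.
With 7 cycles on 223 points, sign = (−1)^{223−7} = +1.
Zolotarev: (136|223) = +1, matching the cycle-count sign.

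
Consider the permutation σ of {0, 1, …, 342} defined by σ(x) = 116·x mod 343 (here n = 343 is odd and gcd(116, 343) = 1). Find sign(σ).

+1

Orbit of 79 under x↦116x: [79, 246, 67, 226, 148, 18, 30]… (length divides ord_343(116)).
Cycle lengths of π_116 on ℤ/343ℤ: [21, 21, 21, 21, 21, 21, 21, 21, 21, 21, 21, 21, 21, 21, 3, 3, 3, 3, 3, 3, 3, 3, 3, 3, 3, 3, 3, 3, 3, 3, 1]; 31 cycles in total.
Σ(ℓ_i−1) = 343−31 = 312; sign = (−1)^312 = +1.
Check: (116/343) = +1 by Zolotarev.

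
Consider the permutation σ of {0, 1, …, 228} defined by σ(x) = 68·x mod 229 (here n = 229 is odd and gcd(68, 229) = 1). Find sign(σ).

Start at x=212: 212 → 218 → 168 → 203 → 64 → 1 → 68 → … (one orbit).
The orbit structure of x ↦ 68x mod 229: 7 orbits of sizes [38, 38, 38, 38, 38, 38, 1].
229 − 7 = 222 transpositions; sign(π) = (−1)^222 = +1.
Check: (68/229) = +1 by Zolotarev.

+1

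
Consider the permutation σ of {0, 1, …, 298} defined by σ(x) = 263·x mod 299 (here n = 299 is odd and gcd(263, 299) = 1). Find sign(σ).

Orbit of 170 under x↦263x: [170, 159, 256, 53, 185, 217, 261]… (length divides ord_299(263)).
Cycle lengths of π_263 on ℤ/299ℤ: [66, 66, 66, 66, 22, 3, 3, 3, 3, 1]; 10 cycles in total.
With 10 cycles on 299 points, sign = (−1)^{299−10} = -1.
The Jacobi symbol (263|299) = -1 (Zolotarev) agrees.

-1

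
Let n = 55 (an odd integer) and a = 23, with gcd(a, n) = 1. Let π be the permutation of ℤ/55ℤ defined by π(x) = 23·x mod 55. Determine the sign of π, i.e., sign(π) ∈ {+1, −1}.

-1

Orbit of 12 under x↦23x: [12, 1, 23, 34]… (length divides ord_55(23)).
22 cycles of lengths [4, 4, 4, 4, 4, 4, 4, 4, 4, 4, 4, 1, 1, 1, 1, 1, 1, 1, 1, 1, 1, 1].
sign(π) = (−1)^{n − #cycles} = (−1)^{55−22} = (−1)^33 = -1.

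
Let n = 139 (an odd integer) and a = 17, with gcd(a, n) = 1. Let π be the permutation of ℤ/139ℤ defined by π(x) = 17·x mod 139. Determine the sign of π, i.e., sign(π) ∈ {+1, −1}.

-1

Trace 87: π^k(87) = [87, 89, 123, 6, 102, 66, 10] for k=0..6.
2 cycles of lengths [138, 1].
2 cycles on 139: each ℓ→(−1)^(ℓ−1), product (−1)^137 = -1.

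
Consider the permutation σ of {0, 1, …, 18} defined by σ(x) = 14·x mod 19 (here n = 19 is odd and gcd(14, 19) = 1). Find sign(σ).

Start at x=12: 12 → 16 → 15 → 1 → 14 → 6 → 8 → … (one orbit).
2 cycles of lengths [18, 1].
sign(π) = (−1)^{n − #cycles} = (−1)^{19−2} = (−1)^17 = -1.
Via Zolotarev, sign(π_{14}) = (14|19) = -1.

-1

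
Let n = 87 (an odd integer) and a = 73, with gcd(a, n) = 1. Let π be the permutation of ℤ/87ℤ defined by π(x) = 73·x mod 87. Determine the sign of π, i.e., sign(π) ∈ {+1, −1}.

Orbit of 7 under x↦73x: [7, 76, 67, 19, 82, 70, 64]… (length divides ord_87(73)).
π_73 has 6 disjoint cycles with lengths [28, 28, 28, 1, 1, 1] on {0,…,86}.
87 − 6 = 81 transpositions; sign(π) = (−1)^81 = -1.

-1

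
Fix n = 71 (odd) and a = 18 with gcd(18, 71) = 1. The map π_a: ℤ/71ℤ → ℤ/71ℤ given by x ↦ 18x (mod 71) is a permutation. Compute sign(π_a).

Start at x=16: 16 → 4 → 1 → 18 → 40 → 10 → 38 → … (one orbit).
The orbit structure of x ↦ 18x mod 71: 3 orbits of sizes [35, 35, 1].
Σ(ℓ_i−1) = 71−3 = 68; sign = (−1)^68 = +1.
Via Zolotarev, sign(π_{18}) = (18|71) = +1.

+1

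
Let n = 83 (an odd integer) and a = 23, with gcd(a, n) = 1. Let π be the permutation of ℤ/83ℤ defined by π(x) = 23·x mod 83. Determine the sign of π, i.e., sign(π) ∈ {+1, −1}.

+1

Start at x=70: 70 → 33 → 12 → 27 → 40 → 7 → 78 → … (one orbit).
π_23 has 3 disjoint cycles with lengths [41, 41, 1] on {0,…,82}.
Σ(ℓ_i−1) = 83−3 = 80; sign = (−1)^80 = +1.
Check: (23/83) = +1 by Zolotarev.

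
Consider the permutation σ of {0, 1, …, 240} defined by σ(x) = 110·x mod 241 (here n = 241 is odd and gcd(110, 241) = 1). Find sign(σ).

Start at x=206: 206 → 6 → 178 → 59 → 224 → 58 → 114 → … (one orbit).
Decompose π into cycles: lengths [240, 1] (2 cycles, including the fixed point 0).
sign(π) = (−1)^{n − #cycles} = (−1)^{241−2} = (−1)^239 = -1.

-1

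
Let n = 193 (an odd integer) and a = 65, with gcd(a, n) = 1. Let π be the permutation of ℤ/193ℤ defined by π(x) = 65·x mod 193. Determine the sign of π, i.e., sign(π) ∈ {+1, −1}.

Orbit of 192 under x↦65x: [192, 128, 21, 14, 138, 92, 190]… (length divides ord_193(65)).
Decompose π into cycles: lengths [96, 96, 1] (3 cycles, including the fixed point 0).
Σ(ℓ_i−1) = 193−3 = 190; sign = (−1)^190 = +1.

+1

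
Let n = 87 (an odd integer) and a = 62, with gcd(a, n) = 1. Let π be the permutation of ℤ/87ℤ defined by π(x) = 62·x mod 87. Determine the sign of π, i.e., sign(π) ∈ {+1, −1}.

-1

Trace 1: π^k(1) = [1, 62, 16, 35, 82, 38, 7] for k=0..6.
Cycle lengths of π_62 on ℤ/87ℤ: [14, 14, 14, 14, 14, 14, 2, 1]; 8 cycles in total.
With 8 cycles on 87 points, sign = (−1)^{87−8} = -1.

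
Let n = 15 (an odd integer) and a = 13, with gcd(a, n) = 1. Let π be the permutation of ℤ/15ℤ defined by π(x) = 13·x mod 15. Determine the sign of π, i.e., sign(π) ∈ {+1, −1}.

-1

Orbit of 1 under x↦13x: [1, 13, 4, 7]… (length divides ord_15(13)).
π_13 has 6 disjoint cycles with lengths [4, 4, 4, 1, 1, 1] on {0,…,14}.
6 cycles on 15: each ℓ→(−1)^(ℓ−1), product (−1)^9 = -1.
Via Zolotarev, sign(π_{13}) = (13|15) = -1.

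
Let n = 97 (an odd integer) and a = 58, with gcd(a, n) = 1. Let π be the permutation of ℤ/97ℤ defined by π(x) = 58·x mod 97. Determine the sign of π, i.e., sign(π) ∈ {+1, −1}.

Orbit of 4 under x↦58x: [4, 38, 70, 83, 61, 46, 49]… (length divides ord_97(58)).
The orbit structure of x ↦ 58x mod 97: 2 orbits of sizes [96, 1].
97 − 2 = 95 transpositions; sign(π) = (−1)^95 = -1.
Via Zolotarev, sign(π_{58}) = (58|97) = -1.

-1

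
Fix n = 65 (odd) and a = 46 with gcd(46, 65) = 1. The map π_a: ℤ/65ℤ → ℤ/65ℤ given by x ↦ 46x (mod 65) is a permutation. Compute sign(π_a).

Start at x=36: 36 → 31 → 61 → 11 → 51 → 6 → 16 → … (one orbit).
10 cycles of lengths [12, 12, 12, 12, 12, 1, 1, 1, 1, 1].
Σ(ℓ_i−1) = 65−10 = 55; sign = (−1)^55 = -1.
Check: (46/65) = -1 by Zolotarev.

-1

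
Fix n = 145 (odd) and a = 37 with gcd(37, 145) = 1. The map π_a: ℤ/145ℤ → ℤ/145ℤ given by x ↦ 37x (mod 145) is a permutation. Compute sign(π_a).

+1

Trace 109: π^k(109) = [109, 118, 16, 12, 9, 43, 141] for k=0..6.
The orbit structure of x ↦ 37x mod 145: 7 orbits of sizes [28, 28, 28, 28, 28, 4, 1].
With 7 cycles on 145 points, sign = (−1)^{145−7} = +1.
Via Zolotarev, sign(π_{37}) = (37|145) = +1.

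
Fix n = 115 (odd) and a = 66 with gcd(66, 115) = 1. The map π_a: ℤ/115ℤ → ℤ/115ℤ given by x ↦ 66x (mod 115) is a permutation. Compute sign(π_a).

Start at x=26: 26 → 106 → 96 → 11 → 36 → 76 → 71 → … (one orbit).
The orbit structure of x ↦ 66x mod 115: 10 orbits of sizes [22, 22, 22, 22, 22, 1, 1, 1, 1, 1].
10 cycles on 115: each ℓ→(−1)^(ℓ−1), product (−1)^105 = -1.

-1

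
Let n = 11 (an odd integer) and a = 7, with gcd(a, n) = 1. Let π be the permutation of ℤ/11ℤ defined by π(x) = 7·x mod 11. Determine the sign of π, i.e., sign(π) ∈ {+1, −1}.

Trace 10: π^k(10) = [10, 4, 6, 9, 8, 1, 7] for k=0..6.
Cycle lengths of π_7 on ℤ/11ℤ: [10, 1]; 2 cycles in total.
11 − 2 = 9 transpositions; sign(π) = (−1)^9 = -1.

-1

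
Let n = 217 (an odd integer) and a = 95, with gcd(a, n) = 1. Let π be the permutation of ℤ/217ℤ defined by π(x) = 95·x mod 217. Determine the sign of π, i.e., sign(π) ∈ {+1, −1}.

+1

Orbit of 128 under x↦95x: [128, 8, 109, 156, 64, 4, 163]… (length divides ord_217(95)).
Cycle type of π: 15×12 + 5×6 + 3×2 + 1; total 21 cycles.
With 21 cycles on 217 points, sign = (−1)^{217−21} = +1.
Via Zolotarev, sign(π_{95}) = (95|217) = +1.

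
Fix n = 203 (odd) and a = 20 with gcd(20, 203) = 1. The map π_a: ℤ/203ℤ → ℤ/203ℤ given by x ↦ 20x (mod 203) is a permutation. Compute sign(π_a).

-1

Start at x=132: 132 → 1 → 20 → 197 → 83 → 36 → 111 → … (one orbit).
Cycle type of π: 14×12 + 7×4 + 2×3 + 1; total 20 cycles.
sign(π) = (−1)^{n − #cycles} = (−1)^{203−20} = (−1)^183 = -1.
Via Zolotarev, sign(π_{20}) = (20|203) = -1.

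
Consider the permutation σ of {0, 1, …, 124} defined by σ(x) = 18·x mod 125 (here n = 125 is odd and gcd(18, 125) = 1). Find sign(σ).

Start at x=32: 32 → 76 → 118 → 124 → 107 → 51 → 43 → … (one orbit).
The orbit structure of x ↦ 18x mod 125: 12 orbits of sizes [20, 20, 20, 20, 20, 4, 4, 4, 4, 4, 4, 1].
sign(π) = (−1)^{n − #cycles} = (−1)^{125−12} = (−1)^113 = -1.

-1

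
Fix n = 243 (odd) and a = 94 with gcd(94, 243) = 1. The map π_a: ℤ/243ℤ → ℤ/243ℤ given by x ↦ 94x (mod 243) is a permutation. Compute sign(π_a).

+1

Orbit of 145 under x↦94x: [145, 22, 124, 235, 220, 25, 163]… (length divides ord_243(94)).
The orbit structure of x ↦ 94x mod 243: 11 orbits of sizes [81, 81, 27, 27, 9, 9, 3, 3, 1, 1, 1].
sign(π) = (−1)^{n − #cycles} = (−1)^{243−11} = (−1)^232 = +1.
Via Zolotarev, sign(π_{94}) = (94|243) = +1.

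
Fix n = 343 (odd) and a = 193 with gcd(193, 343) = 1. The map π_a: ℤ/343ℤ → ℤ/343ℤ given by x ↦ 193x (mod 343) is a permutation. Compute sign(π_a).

+1

Trace 323: π^k(323) = [323, 256, 16, 1, 193, 205, 120] for k=0..6.
π_193 has 7 disjoint cycles with lengths [147, 147, 21, 21, 3, 3, 1] on {0,…,342}.
sign(π) = (−1)^{n − #cycles} = (−1)^{343−7} = (−1)^336 = +1.
(193|343)_J = +1 (Zolotarev's lemma cross-check).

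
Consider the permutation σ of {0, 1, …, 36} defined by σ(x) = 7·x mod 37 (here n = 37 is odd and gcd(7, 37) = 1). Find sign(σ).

+1

Start at x=16: 16 → 1 → 7 → 12 → 10 → 33 → 9 → … (one orbit).
Decompose π into cycles: lengths [9, 9, 9, 9, 1] (5 cycles, including the fixed point 0).
With 5 cycles on 37 points, sign = (−1)^{37−5} = +1.
Zolotarev: (7|37) = +1, matching the cycle-count sign.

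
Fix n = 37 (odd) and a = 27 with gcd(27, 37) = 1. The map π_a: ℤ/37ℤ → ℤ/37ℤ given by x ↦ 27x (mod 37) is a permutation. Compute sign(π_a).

Start at x=10: 10 → 11 → 1 → 27 → 26 → 36 → 10 (one orbit).
Decompose π into cycles: lengths [6, 6, 6, 6, 6, 6, 1] (7 cycles, including the fixed point 0).
n − c = 37 − 7 = 30; sign = (−1)^30 = +1.

+1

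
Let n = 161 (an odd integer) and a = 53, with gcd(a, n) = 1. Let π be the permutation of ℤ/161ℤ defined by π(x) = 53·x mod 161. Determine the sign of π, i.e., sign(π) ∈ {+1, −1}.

-1

Trace 65: π^k(65) = [65, 64, 11, 100, 148, 116, 30] for k=0..6.
Cycle lengths of π_53 on ℤ/161ℤ: [66, 66, 22, 3, 3, 1]; 6 cycles in total.
n − c = 161 − 6 = 155; sign = (−1)^155 = -1.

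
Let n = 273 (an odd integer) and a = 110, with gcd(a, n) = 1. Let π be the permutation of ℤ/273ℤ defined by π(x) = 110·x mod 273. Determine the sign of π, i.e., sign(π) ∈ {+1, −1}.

-1

Start at x=215: 215 → 172 → 83 → 121 → 206 → 1 → 110 → … (one orbit).
Cycle type of π: 12×21 + 6×3 + 2 + 1; total 26 cycles.
273 − 26 = 247 transpositions; sign(π) = (−1)^247 = -1.
The Jacobi symbol (110|273) = -1 (Zolotarev) agrees.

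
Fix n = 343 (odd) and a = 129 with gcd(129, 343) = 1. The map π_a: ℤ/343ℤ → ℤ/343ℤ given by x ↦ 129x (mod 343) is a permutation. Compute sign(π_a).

Orbit of 99 under x↦129x: [99, 80, 30, 97, 165, 19, 50]… (length divides ord_343(129)).
The orbit structure of x ↦ 129x mod 343: 16 orbits of sizes [42, 42, 42, 42, 42, 42, 42, 6, 6, 6, 6, 6, 6, 6, 6, 1].
n − c = 343 − 16 = 327; sign = (−1)^327 = -1.

-1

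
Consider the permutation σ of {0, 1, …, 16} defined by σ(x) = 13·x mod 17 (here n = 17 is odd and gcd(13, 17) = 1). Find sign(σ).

+1

Orbit of 16 under x↦13x: [16, 4, 1, 13]… (length divides ord_17(13)).
The orbit structure of x ↦ 13x mod 17: 5 orbits of sizes [4, 4, 4, 4, 1].
n − c = 17 − 5 = 12; sign = (−1)^12 = +1.
Via Zolotarev, sign(π_{13}) = (13|17) = +1.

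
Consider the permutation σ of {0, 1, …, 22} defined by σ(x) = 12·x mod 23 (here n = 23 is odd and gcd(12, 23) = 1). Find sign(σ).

Start at x=16: 16 → 8 → 4 → 2 → 1 → 12 → 6 → … (one orbit).
Cycle lengths of π_12 on ℤ/23ℤ: [11, 11, 1]; 3 cycles in total.
sign(π) = (−1)^{n − #cycles} = (−1)^{23−3} = (−1)^20 = +1.
(12|23)_J = +1 (Zolotarev's lemma cross-check).

+1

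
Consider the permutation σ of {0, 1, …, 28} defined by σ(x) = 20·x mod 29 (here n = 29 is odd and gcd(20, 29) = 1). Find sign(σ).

Trace 1: π^k(1) = [1, 20, 23, 25, 7, 24, 16] for k=0..6.
π_20 has 5 disjoint cycles with lengths [7, 7, 7, 7, 1] on {0,…,28}.
Σ(ℓ_i−1) = 29−5 = 24; sign = (−1)^24 = +1.
(20|29)_J = +1 (Zolotarev's lemma cross-check).

+1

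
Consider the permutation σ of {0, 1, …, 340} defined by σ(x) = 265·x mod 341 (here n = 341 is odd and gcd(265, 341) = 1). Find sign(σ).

Trace 45: π^k(45) = [45, 331, 78, 210, 67, 23, 298] for k=0..6.
Cycle lengths of π_265 on ℤ/341ℤ: [30, 30, 30, 30, 30, 30, 30, 30, 30, 30, 30, 1, 1, 1, 1, 1, 1, 1, 1, 1, 1, 1]; 22 cycles in total.
341 − 22 = 319 transpositions; sign(π) = (−1)^319 = -1.
Via Zolotarev, sign(π_{265}) = (265|341) = -1.

-1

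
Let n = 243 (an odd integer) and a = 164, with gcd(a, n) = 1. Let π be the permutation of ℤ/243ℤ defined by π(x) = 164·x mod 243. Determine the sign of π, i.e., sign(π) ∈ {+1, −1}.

Trace 118: π^k(118) = [118, 155, 148, 215, 25, 212, 19] for k=0..6.
Decompose π into cycles: lengths [162, 54, 18, 6, 2, 1] (6 cycles, including the fixed point 0).
sign(π) = (−1)^{n − #cycles} = (−1)^{243−6} = (−1)^237 = -1.
The Jacobi symbol (164|243) = -1 (Zolotarev) agrees.

-1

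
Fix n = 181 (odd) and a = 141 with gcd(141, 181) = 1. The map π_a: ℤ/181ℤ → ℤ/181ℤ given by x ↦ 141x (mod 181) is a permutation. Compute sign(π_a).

-1

Trace 173: π^k(173) = [173, 139, 51, 132, 150, 154, 175] for k=0..6.
π_141 has 4 disjoint cycles with lengths [60, 60, 60, 1] on {0,…,180}.
4 cycles on 181: each ℓ→(−1)^(ℓ−1), product (−1)^177 = -1.
(141|181)_J = -1 (Zolotarev's lemma cross-check).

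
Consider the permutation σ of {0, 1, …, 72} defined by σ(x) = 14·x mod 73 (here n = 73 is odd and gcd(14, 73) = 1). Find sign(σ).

-1

Orbit of 2 under x↦14x: [2, 28, 27, 13, 36, 66, 48]… (length divides ord_73(14)).
π_14 has 2 disjoint cycles with lengths [72, 1] on {0,…,72}.
73 − 2 = 71 transpositions; sign(π) = (−1)^71 = -1.
(14|73)_J = -1 (Zolotarev's lemma cross-check).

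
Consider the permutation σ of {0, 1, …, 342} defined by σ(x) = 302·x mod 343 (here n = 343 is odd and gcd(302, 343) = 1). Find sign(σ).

+1

Trace 50: π^k(50) = [50, 8, 15, 71, 176, 330, 190] for k=0..6.
Decompose π into cycles: lengths [49, 49, 49, 49, 49, 49, 7, 7, 7, 7, 7, 7, 1, 1, 1, 1, 1, 1, 1] (19 cycles, including the fixed point 0).
343 − 19 = 324 transpositions; sign(π) = (−1)^324 = +1.
Zolotarev: (302|343) = +1, matching the cycle-count sign.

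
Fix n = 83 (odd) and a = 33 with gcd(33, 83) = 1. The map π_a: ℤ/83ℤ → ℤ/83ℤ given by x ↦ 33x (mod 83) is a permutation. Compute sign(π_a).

Trace 29: π^k(29) = [29, 44, 41, 25, 78, 1, 33] for k=0..6.
Cycle lengths of π_33 on ℤ/83ℤ: [41, 41, 1]; 3 cycles in total.
Σ(ℓ_i−1) = 83−3 = 80; sign = (−1)^80 = +1.

+1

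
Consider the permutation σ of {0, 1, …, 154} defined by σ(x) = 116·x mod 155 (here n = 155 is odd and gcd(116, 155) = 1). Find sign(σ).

-1

Trace 1: π^k(1) = [1, 116, 126, 46, 66, 61, 101] for k=0..6.
π_116 has 20 disjoint cycles with lengths [10, 10, 10, 10, 10, 10, 10, 10, 10, 10, 10, 10, 10, 10, 10, 1, 1, 1, 1, 1] on {0,…,154}.
n − c = 155 − 20 = 135; sign = (−1)^135 = -1.
Check: (116/155) = -1 by Zolotarev.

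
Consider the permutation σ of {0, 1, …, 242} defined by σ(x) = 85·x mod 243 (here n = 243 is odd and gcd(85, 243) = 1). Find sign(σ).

Start at x=208: 208 → 184 → 88 → 190 → 112 → 43 → 10 → … (one orbit).
π_85 has 11 disjoint cycles with lengths [81, 81, 27, 27, 9, 9, 3, 3, 1, 1, 1] on {0,…,242}.
sign(π) = (−1)^{n − #cycles} = (−1)^{243−11} = (−1)^232 = +1.

+1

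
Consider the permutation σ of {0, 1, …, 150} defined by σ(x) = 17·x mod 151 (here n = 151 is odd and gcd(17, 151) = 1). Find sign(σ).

Trace 25: π^k(25) = [25, 123, 128, 62, 148, 100, 39] for k=0..6.
Cycle type of π: 75×2 + 1; total 3 cycles.
151 − 3 = 148 transpositions; sign(π) = (−1)^148 = +1.

+1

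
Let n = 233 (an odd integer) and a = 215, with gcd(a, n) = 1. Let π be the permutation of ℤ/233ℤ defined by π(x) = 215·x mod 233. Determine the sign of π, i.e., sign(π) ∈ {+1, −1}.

Trace 167: π^k(167) = [167, 23, 52, 229, 72, 102, 28] for k=0..6.
Decompose π into cycles: lengths [116, 116, 1] (3 cycles, including the fixed point 0).
n − c = 233 − 3 = 230; sign = (−1)^230 = +1.
Via Zolotarev, sign(π_{215}) = (215|233) = +1.

+1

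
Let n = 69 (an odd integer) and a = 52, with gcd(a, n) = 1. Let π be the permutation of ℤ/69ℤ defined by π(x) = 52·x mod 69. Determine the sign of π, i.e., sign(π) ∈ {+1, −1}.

+1

Start at x=1: 1 → 52 → 13 → 55 → 31 → 25 → 58 → … (one orbit).
Decompose π into cycles: lengths [11, 11, 11, 11, 11, 11, 1, 1, 1] (9 cycles, including the fixed point 0).
With 9 cycles on 69 points, sign = (−1)^{69−9} = +1.
Via Zolotarev, sign(π_{52}) = (52|69) = +1.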